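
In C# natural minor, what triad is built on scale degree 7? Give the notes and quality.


Step by step:
C# natural minor scale: C# D# E F# G# A B
Diatonic triad on degree 7 stacks scale notes 7, 2, 4: B D# F#
B→D# = 4 semitones; B→F# = 7 semitones → major triad
= B D# F# (major)


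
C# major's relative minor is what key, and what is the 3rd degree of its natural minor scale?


The relative minor shares the major's key signature and starts on its 6th degree
6th degree = a major 6th above the tonic; a major 6th above C# is A#
→ relative minor of C# major is A# minor
A# natural minor scale: A# B# C# D# E# F# G#
= A# minor; 3rd degree = C#


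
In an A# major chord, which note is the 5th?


Reasoning:
Major triad = root + major 3rd (4 semitones) + perfect 5th (7 semitones)
A triad on A# stacks thirds, so the chord tones use letter names A-C-E
Root: A#
Major 3rd above A#: C##
Perfect 5th above A#: E#
The 5th = E#


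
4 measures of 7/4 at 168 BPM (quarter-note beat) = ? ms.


Reasoning:
Quarter-note beat duration = 60000 / 168 ms
Beats per measure (7/4) = 7
One measure = 7 × 60000 / 168 = 420000 / 168 ms
4 measures = 4 × 420000 / 168 = 1680000 / 168
= 10000.0 ms


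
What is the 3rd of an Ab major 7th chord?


Major 7th chord = root + major 3rd + perfect 5th + major 7th
Seventh chords stack in thirds, so the letter names are A-C-E-G
Root: Ab
Major 3rd above Ab: C
Perfect 5th above Ab: Eb
Major 7th above Ab: G
The 3rd = C


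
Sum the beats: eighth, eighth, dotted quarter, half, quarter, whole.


Beat values:
  eighth = 0.5 beats
  eighth = 0.5 beats
  dotted quarter = 1.5 beats
  half = 2 beats
  quarter = 1 beat
  whole = 4 beats
Sum = 0.5 + 0.5 + 1.5 + 2 + 1 + 4
= 9.5 beats


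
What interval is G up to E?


Working:
Letter names: G → E spans 6 letter names → a 6th
Semitones: G → E = 9 half-steps
A 6th of 9 semitones is a major 6th
= major 6th


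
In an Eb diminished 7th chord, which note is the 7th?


Working:
Diminished 7th chord = root + minor 3rd + diminished 5th + diminished 7th
Seventh chords stack in thirds, so the letter names are E-G-B-D
Root: Eb
Minor 3rd above Eb: Gb
Diminished 5th above Eb: Bbb
Diminished 7th above Eb: Dbb
The 7th = Dbb


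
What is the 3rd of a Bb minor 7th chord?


Minor 7th chord = root + minor 3rd + perfect 5th + minor 7th
Seventh chords stack in thirds, so the letter names are B-D-F-A
Root: Bb
Minor 3rd above Bb: Db
Perfect 5th above Bb: F
Minor 7th above Bb: Ab
The 3rd = Db


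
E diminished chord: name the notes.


Working:
Diminished triad = root + minor 3rd (3 semitones) + diminished 5th (6 semitones)
A triad on E stacks thirds, so the chord tones use letter names E-G-B
Root: E
Minor 3rd above E: G
Diminished 5th above E: Bb
Chord = E G Bb


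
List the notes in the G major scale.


Let's work it out.
Major scale pattern: W-W-H-W-W-W-H (2-2-1-2-2-2-1 semitones)
Starting from G:
  G + 2 semitones → A
  A + 2 semitones → B
  B + 1 semitone → C
  C + 2 semitones → D
  D + 2 semitones → E
  E + 2 semitones → F#
  F# + 1 semitone → G
Scale = G A B C D E F#


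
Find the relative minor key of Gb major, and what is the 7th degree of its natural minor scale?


Working:
The relative minor shares the major's key signature and starts on its 6th degree
6th degree = a major 6th above the tonic; a major 6th above Gb is Eb
→ relative minor of Gb major is Eb minor
Eb natural minor scale: Eb F Gb Ab Bb Cb Db
= Eb minor; 7th degree = Db


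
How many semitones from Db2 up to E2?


Solution.
Absolute semitone position = octave×12 + chromatic position
Db2: 2×12 + 1 = 25
E2: 2×12 + 4 = 28
Difference = 28 - 25 = 3
= 3 semitones


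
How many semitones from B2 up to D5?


Absolute semitone position = octave×12 + chromatic position
B2: 2×12 + 11 = 35
D5: 5×12 + 2 = 62
Difference = 62 - 35 = 27
= 27 semitones


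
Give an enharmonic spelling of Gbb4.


Step by step:
Enharmonic notes sound the same pitch but are spelled with different letter names
Gbb and F name the same pitch class
= F4


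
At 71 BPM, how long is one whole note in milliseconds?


Solution.
One quarter-note beat = 60000 / BPM = 60000 / 71 ms
Whole note = 4 × quarter note
Duration = 4 × 60000 / 71 = 240000 / 71
= 3380.3 ms


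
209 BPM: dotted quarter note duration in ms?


Working:
One quarter-note beat = 60000 / BPM = 60000 / 209 ms
Dotted quarter note = 3/2 × quarter note
Duration = 3/2 × 60000 / 209 = 90000 / 209
= 430.6 ms


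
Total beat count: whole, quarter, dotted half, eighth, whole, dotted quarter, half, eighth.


Working:
Beat values:
  whole = 4 beats
  quarter = 1 beat
  dotted half = 3 beats
  eighth = 0.5 beats
  whole = 4 beats
  dotted quarter = 1.5 beats
  half = 2 beats
  eighth = 0.5 beats
Sum = 4 + 1 + 3 + 0.5 + 4 + 1.5 + 2 + 0.5
= 16.5 beats


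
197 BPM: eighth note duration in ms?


One quarter-note beat = 60000 / BPM = 60000 / 197 ms
Eighth note = 1/2 × quarter note
Duration = 1/2 × 60000 / 197 = 30000 / 197
= 152.3 ms


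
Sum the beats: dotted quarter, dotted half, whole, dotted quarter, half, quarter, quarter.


Beat values:
  dotted quarter = 1.5 beats
  dotted half = 3 beats
  whole = 4 beats
  dotted quarter = 1.5 beats
  half = 2 beats
  quarter = 1 beat
  quarter = 1 beat
Sum = 1.5 + 3 + 4 + 1.5 + 2 + 1 + 1
= 14 beats


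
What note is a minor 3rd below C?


A 3rd spans 3 letter names, so from C we land on A
A minor 3rd = 3 semitones below C
Spell A at that pitch: A
= A


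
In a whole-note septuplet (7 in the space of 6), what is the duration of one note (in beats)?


Septuplet: 7 notes occupy the space of 6 whole notes
Space = 6 × 4 = 24 beats
Each septuplet note = 24 / 7 = 24/7 beats
= 24/7 beats


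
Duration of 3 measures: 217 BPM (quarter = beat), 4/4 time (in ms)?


Let's work it out.
Quarter-note beat duration = 60000 / 217 ms
Beats per measure (4/4) = 4
One measure = 4 × 60000 / 217 = 240000 / 217 ms
3 measures = 3 × 240000 / 217 = 720000 / 217
= 3318.0 ms


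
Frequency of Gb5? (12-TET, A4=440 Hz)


Working:
f = 440 × 2^(n/12) where n = semitones from A4
Gb5: 9 semitones from A4
f = 440 × 2^(9/12)
f = 739.99 Hz


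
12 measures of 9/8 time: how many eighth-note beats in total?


Step by step:
Time signature 9/8: the bottom number 8 means the eighth note gets one count
The top number 9 means 9 eighth-note beats per measure
Total = 9 × 12 measures
= 108 eighth-note beats


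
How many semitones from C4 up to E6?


Absolute semitone position = octave×12 + chromatic position
C4: 4×12 + 0 = 48
E6: 6×12 + 4 = 76
Difference = 76 - 48 = 28
= 28 semitones


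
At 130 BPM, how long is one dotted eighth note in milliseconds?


Working:
One quarter-note beat = 60000 / BPM = 60000 / 130 ms
Dotted eighth note = 3/4 × quarter note
Duration = 3/4 × 60000 / 130 = 45000 / 130
= 346.2 ms


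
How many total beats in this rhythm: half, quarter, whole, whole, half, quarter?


Let's work it out.
Beat values:
  half = 2 beats
  quarter = 1 beat
  whole = 4 beats
  whole = 4 beats
  half = 2 beats
  quarter = 1 beat
Sum = 2 + 1 + 4 + 4 + 2 + 1
= 14 beats


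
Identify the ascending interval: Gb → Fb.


Reasoning:
Letter names: G → F spans 7 letter names → a 7th
Semitones: Gb → Fb = 10 half-steps
A 7th of 10 semitones is a minor 7th
= minor 7th


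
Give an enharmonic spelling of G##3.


Working:
Enharmonic notes sound the same pitch but are spelled with different letter names
G## and A name the same pitch class
= A3


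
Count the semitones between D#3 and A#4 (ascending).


Solution.
Absolute semitone position = octave×12 + chromatic position
D#3: 3×12 + 3 = 39
A#4: 4×12 + 10 = 58
Difference = 58 - 39 = 19
= 19 semitones


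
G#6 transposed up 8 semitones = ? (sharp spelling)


Solution.
G#6: chromatic position 8 in octave 6 → absolute = 6×12 + 8 = 80
Transpose up 8: 80 + 8 = 88
88 = 7×12 + 4 → E in octave 7
Result = E7


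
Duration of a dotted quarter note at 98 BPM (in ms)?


Let's work it out.
One quarter-note beat = 60000 / BPM = 60000 / 98 ms
Dotted quarter note = 3/2 × quarter note
Duration = 3/2 × 60000 / 98 = 90000 / 98
= 918.4 ms


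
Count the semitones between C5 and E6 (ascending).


Reasoning:
Absolute semitone position = octave×12 + chromatic position
C5: 5×12 + 0 = 60
E6: 6×12 + 4 = 76
Difference = 76 - 60 = 16
= 16 semitones


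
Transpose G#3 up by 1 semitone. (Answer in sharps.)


Reasoning:
G#3: chromatic position 8 in octave 3 → absolute = 3×12 + 8 = 44
Transpose up 1: 44 + 1 = 45
45 = 3×12 + 9 → A in octave 3
Result = A3


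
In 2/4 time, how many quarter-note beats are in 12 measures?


Working:
Time signature 2/4: the bottom number 4 means the quarter note gets one count
The top number 2 means 2 quarter-note beats per measure
Total = 2 × 12 measures
= 24 quarter-note beats


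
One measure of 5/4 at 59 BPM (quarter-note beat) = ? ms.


Solution.
Quarter-note beat duration = 60000 / 59 ms
Beats per measure (5/4) = 5
One measure = 5 × 60000 / 59 = 300000 / 59 ms
= 5084.7 ms


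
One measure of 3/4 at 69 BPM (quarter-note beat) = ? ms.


Solution.
Quarter-note beat duration = 60000 / 69 ms
Beats per measure (3/4) = 3
One measure = 3 × 60000 / 69 = 180000 / 69 ms
= 2608.7 ms


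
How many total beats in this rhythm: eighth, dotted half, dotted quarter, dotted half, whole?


Reasoning:
Beat values:
  eighth = 0.5 beats
  dotted half = 3 beats
  dotted quarter = 1.5 beats
  dotted half = 3 beats
  whole = 4 beats
Sum = 0.5 + 3 + 1.5 + 3 + 4
= 12 beats


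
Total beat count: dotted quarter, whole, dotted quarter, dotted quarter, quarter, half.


Step by step:
Beat values:
  dotted quarter = 1.5 beats
  whole = 4 beats
  dotted quarter = 1.5 beats
  dotted quarter = 1.5 beats
  quarter = 1 beat
  half = 2 beats
Sum = 1.5 + 4 + 1.5 + 1.5 + 1 + 2
= 11.5 beats


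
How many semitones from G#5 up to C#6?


Working:
Absolute semitone position = octave×12 + chromatic position
G#5: 5×12 + 8 = 68
C#6: 6×12 + 1 = 73
Difference = 73 - 68 = 5
= 5 semitones


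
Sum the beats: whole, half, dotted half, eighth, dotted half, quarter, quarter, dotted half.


Solution.
Beat values:
  whole = 4 beats
  half = 2 beats
  dotted half = 3 beats
  eighth = 0.5 beats
  dotted half = 3 beats
  quarter = 1 beat
  quarter = 1 beat
  dotted half = 3 beats
Sum = 4 + 2 + 3 + 0.5 + 3 + 1 + 1 + 3
= 17.5 beats


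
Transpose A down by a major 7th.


Step by step:
major 7th: 7 letter names, 11 semitones
Letter: A - 6 → B
Pitch: A - 11 semitones, spelled as a B → Bb
= Bb


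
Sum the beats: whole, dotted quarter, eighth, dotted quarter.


Beat values:
  whole = 4 beats
  dotted quarter = 1.5 beats
  eighth = 0.5 beats
  dotted quarter = 1.5 beats
Sum = 4 + 1.5 + 0.5 + 1.5
= 7.5 beats


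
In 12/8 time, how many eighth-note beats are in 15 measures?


Step by step:
Time signature 12/8: the bottom number 8 means the eighth note gets one count
The top number 12 means 12 eighth-note beats per measure
Total = 12 × 15 measures
= 180 eighth-note beats


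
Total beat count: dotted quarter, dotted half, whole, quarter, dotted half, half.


Step by step:
Beat values:
  dotted quarter = 1.5 beats
  dotted half = 3 beats
  whole = 4 beats
  quarter = 1 beat
  dotted half = 3 beats
  half = 2 beats
Sum = 1.5 + 3 + 4 + 1 + 3 + 2
= 14.5 beats


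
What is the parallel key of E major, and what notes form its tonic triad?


Parallel keys share the same tonic but differ in mode
E major → parallel is E minor
Tonic triad of E minor = E G B
= E minor; triad = E G B


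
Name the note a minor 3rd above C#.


Solution.
A 3rd spans 3 letter names, so from C we land on E
A minor 3rd = 3 semitones above C#
Spell E at that pitch: E
= E


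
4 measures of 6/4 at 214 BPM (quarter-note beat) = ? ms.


Step by step:
Quarter-note beat duration = 60000 / 214 ms
Beats per measure (6/4) = 6
One measure = 6 × 60000 / 214 = 360000 / 214 ms
4 measures = 4 × 360000 / 214 = 1440000 / 214
= 6729.0 ms


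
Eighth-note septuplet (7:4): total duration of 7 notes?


Working:
Septuplet: 7 notes occupy the space of 4 eighth notes
Space = 4 × 1/2 = 2 beats
Each septuplet note = 2 / 7 = 2/7 beats
7 notes = 7 × 2/7 = 2
= 2 beats


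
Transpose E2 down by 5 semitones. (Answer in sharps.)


Working:
E2: chromatic position 4 in octave 2 → absolute = 2×12 + 4 = 28
Transpose down 5: 28 - 5 = 23
23 = 1×12 + 11 → B in octave 1
Result = B1


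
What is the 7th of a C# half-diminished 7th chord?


Half-diminished 7th chord = root + minor 3rd + diminished 5th + minor 7th
Seventh chords stack in thirds, so the letter names are C-E-G-B
Root: C#
Minor 3rd above C#: E
Diminished 5th above C#: G
Minor 7th above C#: B
The 7th = B


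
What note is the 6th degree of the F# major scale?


Working:
Major scale pattern: W-W-H-W-W-W-H (2-2-1-2-2-2-1 semitones)
Starting from F#:
  F# + 2 semitones → G#
  G# + 2 semitones → A#
  A# + 1 semitone → B
  B + 2 semitones → C#
  C# + 2 semitones → D#
  D# + 2 semitones → E#
  E# + 1 semitone → F#
Scale: F# G# A# B C# D# E#
Degree 6 = D#


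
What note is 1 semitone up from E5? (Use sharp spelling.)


Solution.
E5: chromatic position 4 in octave 5 → absolute = 5×12 + 4 = 64
Transpose up 1: 64 + 1 = 65
65 = 5×12 + 5 → F in octave 5
Result = F5


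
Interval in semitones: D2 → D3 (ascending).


Solution.
Absolute semitone position = octave×12 + chromatic position
D2: 2×12 + 2 = 26
D3: 3×12 + 2 = 38
Difference = 38 - 26 = 12
= 12 semitones


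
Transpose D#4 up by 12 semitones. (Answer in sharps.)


Reasoning:
D#4: chromatic position 3 in octave 4 → absolute = 4×12 + 3 = 51
Transpose up 12: 51 + 12 = 63
63 = 5×12 + 3 → D# in octave 5
Result = D#5


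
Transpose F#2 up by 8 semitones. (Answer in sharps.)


F#2: chromatic position 6 in octave 2 → absolute = 2×12 + 6 = 30
Transpose up 8: 30 + 8 = 38
38 = 3×12 + 2 → D in octave 3
Result = D3


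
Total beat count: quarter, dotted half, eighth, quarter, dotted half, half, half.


Beat values:
  quarter = 1 beat
  dotted half = 3 beats
  eighth = 0.5 beats
  quarter = 1 beat
  dotted half = 3 beats
  half = 2 beats
  half = 2 beats
Sum = 1 + 3 + 0.5 + 1 + 3 + 2 + 2
= 12.5 beats


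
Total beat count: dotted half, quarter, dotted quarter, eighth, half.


Reasoning:
Beat values:
  dotted half = 3 beats
  quarter = 1 beat
  dotted quarter = 1.5 beats
  eighth = 0.5 beats
  half = 2 beats
Sum = 3 + 1 + 1.5 + 0.5 + 2
= 8 beats


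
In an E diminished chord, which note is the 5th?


Diminished triad = root + minor 3rd (3 semitones) + diminished 5th (6 semitones)
A triad on E stacks thirds, so the chord tones use letter names E-G-B
Root: E
Minor 3rd above E: G
Diminished 5th above E: Bb
The 5th = Bb


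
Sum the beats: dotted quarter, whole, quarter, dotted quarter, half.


Let's work it out.
Beat values:
  dotted quarter = 1.5 beats
  whole = 4 beats
  quarter = 1 beat
  dotted quarter = 1.5 beats
  half = 2 beats
Sum = 1.5 + 4 + 1 + 1.5 + 2
= 10 beats


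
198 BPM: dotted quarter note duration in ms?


One quarter-note beat = 60000 / BPM = 60000 / 198 ms
Dotted quarter note = 3/2 × quarter note
Duration = 3/2 × 60000 / 198 = 90000 / 198
= 454.5 ms


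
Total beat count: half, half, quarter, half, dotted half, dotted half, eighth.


Step by step:
Beat values:
  half = 2 beats
  half = 2 beats
  quarter = 1 beat
  half = 2 beats
  dotted half = 3 beats
  dotted half = 3 beats
  eighth = 0.5 beats
Sum = 2 + 2 + 1 + 2 + 3 + 3 + 0.5
= 13.5 beats


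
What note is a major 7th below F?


A 7th spans 7 letter names, so from F we land on G
A major 7th = 11 semitones below F
Spell G at that pitch: Gb
= Gb


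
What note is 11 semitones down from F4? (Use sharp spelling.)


Let's work it out.
F4: chromatic position 5 in octave 4 → absolute = 4×12 + 5 = 53
Transpose down 11: 53 - 11 = 42
42 = 3×12 + 6 → F# in octave 3
Result = F#3


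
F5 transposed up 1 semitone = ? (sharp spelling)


Let's work it out.
F5: chromatic position 5 in octave 5 → absolute = 5×12 + 5 = 65
Transpose up 1: 65 + 1 = 66
66 = 5×12 + 6 → F# in octave 5
Result = F#5


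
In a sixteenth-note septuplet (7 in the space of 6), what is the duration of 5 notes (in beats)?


Step by step:
Septuplet: 7 notes occupy the space of 6 sixteenth notes
Space = 6 × 1/4 = 3/2 beats
Each septuplet note = 3/2 / 7 = 3/14 beats
5 notes = 5 × 3/14 = 15/14
= 15/14 beats


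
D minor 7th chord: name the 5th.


Step by step:
Minor 7th chord = root + minor 3rd + perfect 5th + minor 7th
Seventh chords stack in thirds, so the letter names are D-F-A-C
Root: D
Minor 3rd above D: F
Perfect 5th above D: A
Minor 7th above D: C
The 5th = A


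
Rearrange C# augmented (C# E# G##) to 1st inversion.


Root position: C# E# G##
1st inversion: move root up an octave
Bass note: E#
Notes (bottom to top) = E# G## C#


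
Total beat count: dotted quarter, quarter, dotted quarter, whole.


Solution.
Beat values:
  dotted quarter = 1.5 beats
  quarter = 1 beat
  dotted quarter = 1.5 beats
  whole = 4 beats
Sum = 1.5 + 1 + 1.5 + 4
= 8 beats


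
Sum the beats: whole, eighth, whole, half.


Beat values:
  whole = 4 beats
  eighth = 0.5 beats
  whole = 4 beats
  half = 2 beats
Sum = 4 + 0.5 + 4 + 2
= 10.5 beats


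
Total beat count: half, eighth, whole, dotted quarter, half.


Solution.
Beat values:
  half = 2 beats
  eighth = 0.5 beats
  whole = 4 beats
  dotted quarter = 1.5 beats
  half = 2 beats
Sum = 2 + 0.5 + 4 + 1.5 + 2
= 10 beats


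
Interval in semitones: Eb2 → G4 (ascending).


Absolute semitone position = octave×12 + chromatic position
Eb2: 2×12 + 3 = 27
G4: 4×12 + 7 = 55
Difference = 55 - 27 = 28
= 28 semitones


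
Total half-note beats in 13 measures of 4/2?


Let's work it out.
Time signature 4/2: the bottom number 2 means the half note gets one count
The top number 4 means 4 half-note beats per measure
Total = 4 × 13 measures
= 52 half-note beats


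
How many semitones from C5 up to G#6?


Let's work it out.
Absolute semitone position = octave×12 + chromatic position
C5: 5×12 + 0 = 60
G#6: 6×12 + 8 = 80
Difference = 80 - 60 = 20
= 20 semitones


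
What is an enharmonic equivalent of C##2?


Let's work it out.
Enharmonic notes sound the same pitch but are spelled with different letter names
C## and D name the same pitch class
= D2


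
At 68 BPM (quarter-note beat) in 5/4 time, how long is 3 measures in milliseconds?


Let's work it out.
Quarter-note beat duration = 60000 / 68 ms
Beats per measure (5/4) = 5
One measure = 5 × 60000 / 68 = 300000 / 68 ms
3 measures = 3 × 300000 / 68 = 900000 / 68
= 13235.3 ms


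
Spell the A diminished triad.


Diminished triad = root + minor 3rd (3 semitones) + diminished 5th (6 semitones)
A triad on A stacks thirds, so the chord tones use letter names A-C-E
Root: A
Minor 3rd above A: C
Diminished 5th above A: Eb
Chord = A C Eb


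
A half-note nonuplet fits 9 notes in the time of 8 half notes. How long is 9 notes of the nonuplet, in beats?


Reasoning:
Nonuplet: 9 notes occupy the space of 8 half notes
Space = 8 × 2 = 16 beats
Each nonuplet note = 16 / 9 = 16/9 beats
9 notes = 9 × 16/9 = 16
= 16 beats


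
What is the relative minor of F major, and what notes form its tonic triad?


Reasoning:
The relative minor shares the major's key signature and starts on its 6th degree
6th degree = a major 6th above the tonic; a major 6th above F is D
→ relative minor of F major is D minor
Tonic triad of D minor = root + minor 3rd + perfect 5th = D F A
= D minor; triad = D F A


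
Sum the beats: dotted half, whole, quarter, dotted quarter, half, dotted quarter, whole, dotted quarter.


Reasoning:
Beat values:
  dotted half = 3 beats
  whole = 4 beats
  quarter = 1 beat
  dotted quarter = 1.5 beats
  half = 2 beats
  dotted quarter = 1.5 beats
  whole = 4 beats
  dotted quarter = 1.5 beats
Sum = 3 + 4 + 1 + 1.5 + 2 + 1.5 + 4 + 1.5
= 18.5 beats


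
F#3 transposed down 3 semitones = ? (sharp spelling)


Step by step:
F#3: chromatic position 6 in octave 3 → absolute = 3×12 + 6 = 42
Transpose down 3: 42 - 3 = 39
39 = 3×12 + 3 → D# in octave 3
Result = D#3


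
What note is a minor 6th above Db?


Step by step:
A 6th spans 6 letter names, so from D we land on B
A minor 6th = 8 semitones above Db
Spell B at that pitch: Bbb
= Bbb


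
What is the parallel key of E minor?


Solution.
Parallel keys share the same tonic but differ in mode
E minor → parallel is E major
= E major


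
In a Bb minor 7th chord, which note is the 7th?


Reasoning:
Minor 7th chord = root + minor 3rd + perfect 5th + minor 7th
Seventh chords stack in thirds, so the letter names are B-D-F-A
Root: Bb
Minor 3rd above Bb: Db
Perfect 5th above Bb: F
Minor 7th above Bb: Ab
The 7th = Ab


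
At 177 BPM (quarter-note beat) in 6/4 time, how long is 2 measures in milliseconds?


Solution.
Quarter-note beat duration = 60000 / 177 ms
Beats per measure (6/4) = 6
One measure = 6 × 60000 / 177 = 360000 / 177 ms
2 measures = 2 × 360000 / 177 = 720000 / 177
= 4067.8 ms


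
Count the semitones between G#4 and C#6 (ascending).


Let's work it out.
Absolute semitone position = octave×12 + chromatic position
G#4: 4×12 + 8 = 56
C#6: 6×12 + 1 = 73
Difference = 73 - 56 = 17
= 17 semitones


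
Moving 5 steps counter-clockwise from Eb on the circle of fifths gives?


Each counter-clockwise step moves down a perfect 5th (= up a perfect 4th)
From Eb: Eb → Ab → Db → F#/Gb → B → E
= E


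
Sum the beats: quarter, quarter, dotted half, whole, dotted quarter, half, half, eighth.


Working:
Beat values:
  quarter = 1 beat
  quarter = 1 beat
  dotted half = 3 beats
  whole = 4 beats
  dotted quarter = 1.5 beats
  half = 2 beats
  half = 2 beats
  eighth = 0.5 beats
Sum = 1 + 1 + 3 + 4 + 1.5 + 2 + 2 + 0.5
= 15 beats


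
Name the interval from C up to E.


Solution.
Letter names: C → E spans 3 letter names → a 3rd
Semitones: C → E = 4 half-steps
A 3rd of 4 semitones is a major 3rd
= major 3rd


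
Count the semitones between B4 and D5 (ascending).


Reasoning:
Absolute semitone position = octave×12 + chromatic position
B4: 4×12 + 11 = 59
D5: 5×12 + 2 = 62
Difference = 62 - 59 = 3
= 3 semitones


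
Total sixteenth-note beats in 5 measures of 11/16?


Time signature 11/16: the bottom number 16 means the sixteenth note gets one count
The top number 11 means 11 sixteenth-note beats per measure
Total = 11 × 5 measures
= 55 sixteenth-note beats


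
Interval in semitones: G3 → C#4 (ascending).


Step by step:
Absolute semitone position = octave×12 + chromatic position
G3: 3×12 + 7 = 43
C#4: 4×12 + 1 = 49
Difference = 49 - 43 = 6
= 6 semitones


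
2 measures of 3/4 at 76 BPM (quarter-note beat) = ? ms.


Quarter-note beat duration = 60000 / 76 ms
Beats per measure (3/4) = 3
One measure = 3 × 60000 / 76 = 180000 / 76 ms
2 measures = 2 × 180000 / 76 = 360000 / 76
= 4736.8 ms


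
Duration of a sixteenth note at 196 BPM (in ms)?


One quarter-note beat = 60000 / BPM = 60000 / 196 ms
Sixteenth note = 1/4 × quarter note
Duration = 1/4 × 60000 / 196 = 15000 / 196
= 76.5 ms


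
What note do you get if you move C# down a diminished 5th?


Step by step:
diminished 5th: 5 letter names, 6 semitones
Letter: C - 4 → F
Pitch: C# - 6 semitones, spelled as an F → F##
= F##


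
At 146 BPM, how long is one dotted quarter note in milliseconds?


Solution.
One quarter-note beat = 60000 / BPM = 60000 / 146 ms
Dotted quarter note = 3/2 × quarter note
Duration = 3/2 × 60000 / 146 = 90000 / 146
= 616.4 ms


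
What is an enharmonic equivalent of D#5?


Solution.
Enharmonic notes sound the same pitch but are spelled with different letter names
D# and Eb name the same pitch class
= Eb5


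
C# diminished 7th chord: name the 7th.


Diminished 7th chord = root + minor 3rd + diminished 5th + diminished 7th
Seventh chords stack in thirds, so the letter names are C-E-G-B
Root: C#
Minor 3rd above C#: E
Diminished 5th above C#: G
Diminished 7th above C#: Bb
The 7th = Bb


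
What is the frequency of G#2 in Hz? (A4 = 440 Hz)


Solution.
f = 440 × 2^(n/12) where n = semitones from A4
G#2: -25 semitones from A4
f = 440 × 2^(-25/12)
f = 103.83 Hz


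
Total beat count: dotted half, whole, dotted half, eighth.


Working:
Beat values:
  dotted half = 3 beats
  whole = 4 beats
  dotted half = 3 beats
  eighth = 0.5 beats
Sum = 3 + 4 + 3 + 0.5
= 10.5 beats


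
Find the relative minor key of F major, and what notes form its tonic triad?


Reasoning:
The relative minor shares the major's key signature and starts on its 6th degree
6th degree = a major 6th above the tonic; a major 6th above F is D
→ relative minor of F major is D minor
Tonic triad of D minor = root + minor 3rd + perfect 5th = D F A
= D minor; triad = D F A


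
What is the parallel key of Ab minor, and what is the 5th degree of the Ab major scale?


Parallel keys share the same tonic but differ in mode
Ab minor → parallel is Ab major
Ab major scale: Ab Bb C Db Eb F G
= Ab major; 5th degree = Eb


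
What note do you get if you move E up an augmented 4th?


Reasoning:
augmented 4th: 4 letter names, 6 semitones
Letter: E + 3 → A
Pitch: E + 6 semitones, spelled as an A → A#
= A#


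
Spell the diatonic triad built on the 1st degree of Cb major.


Cb major scale: Cb Db Eb Fb Gb Ab Bb
Diatonic triad on degree 1 stacks scale notes 1, 3, 5: Cb Eb Gb
Cb→Eb = 4 semitones; Cb→Gb = 7 semitones → major triad
= Cb Eb Gb (major)


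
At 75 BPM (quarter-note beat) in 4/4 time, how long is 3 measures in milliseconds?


Quarter-note beat duration = 60000 / 75 ms
Beats per measure (4/4) = 4
One measure = 4 × 60000 / 75 = 240000 / 75 ms
3 measures = 3 × 240000 / 75 = 720000 / 75
= 9600.0 ms


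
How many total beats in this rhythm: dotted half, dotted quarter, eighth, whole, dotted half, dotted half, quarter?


Working:
Beat values:
  dotted half = 3 beats
  dotted quarter = 1.5 beats
  eighth = 0.5 beats
  whole = 4 beats
  dotted half = 3 beats
  dotted half = 3 beats
  quarter = 1 beat
Sum = 3 + 1.5 + 0.5 + 4 + 3 + 3 + 1
= 16 beats


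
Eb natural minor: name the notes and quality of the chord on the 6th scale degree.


Step by step:
Eb natural minor scale: Eb F Gb Ab Bb Cb Db
Diatonic triad on degree 6 stacks scale notes 6, 1, 3: Cb Eb Gb
Cb→Eb = 4 semitones; Cb→Gb = 7 semitones → major triad
= Cb Eb Gb (major)


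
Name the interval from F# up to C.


Working:
Letter names: F → C spans 5 letter names → a 5th
Semitones: F# → C = 6 half-steps
A 5th of 6 semitones is a diminished 5th
= diminished 5th


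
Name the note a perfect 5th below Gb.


Reasoning:
A 5th spans 5 letter names, so from G we land on C
A perfect 5th = 7 semitones below Gb
Spell C at that pitch: Cb
= Cb


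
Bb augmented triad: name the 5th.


Solution.
Augmented triad = root + major 3rd (4 semitones) + augmented 5th (8 semitones)
A triad on Bb stacks thirds, so the chord tones use letter names B-D-F
Root: Bb
Major 3rd above Bb: D
Augmented 5th above Bb: F#
The 5th = F#


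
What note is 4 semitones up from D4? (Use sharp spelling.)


Working:
D4: chromatic position 2 in octave 4 → absolute = 4×12 + 2 = 50
Transpose up 4: 50 + 4 = 54
54 = 4×12 + 6 → F# in octave 4
Result = F#4


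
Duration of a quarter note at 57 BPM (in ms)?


Step by step:
One quarter-note beat = 60000 / BPM = 60000 / 57 ms
Duration = 60000 / 57
= 1052.6 ms


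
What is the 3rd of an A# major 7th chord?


Reasoning:
Major 7th chord = root + major 3rd + perfect 5th + major 7th
Seventh chords stack in thirds, so the letter names are A-C-E-G
Root: A#
Major 3rd above A#: C##
Perfect 5th above A#: E#
Major 7th above A#: G##
The 3rd = C##


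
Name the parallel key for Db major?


Parallel keys share the same tonic but differ in mode
Db major → parallel is Db minor
= Db minor


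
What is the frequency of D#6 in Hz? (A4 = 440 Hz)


Working:
f = 440 × 2^(n/12) where n = semitones from A4
D#6: 18 semitones from A4
f = 440 × 2^(18/12)
f = 1244.51 Hz


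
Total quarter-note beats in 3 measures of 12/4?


Time signature 12/4: the bottom number 4 means the quarter note gets one count
The top number 12 means 12 quarter-note beats per measure
Total = 12 × 3 measures
= 36 quarter-note beats


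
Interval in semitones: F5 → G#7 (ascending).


Let's work it out.
Absolute semitone position = octave×12 + chromatic position
F5: 5×12 + 5 = 65
G#7: 7×12 + 8 = 92
Difference = 92 - 65 = 27
= 27 semitones


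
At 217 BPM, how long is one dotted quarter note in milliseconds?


Step by step:
One quarter-note beat = 60000 / BPM = 60000 / 217 ms
Dotted quarter note = 3/2 × quarter note
Duration = 3/2 × 60000 / 217 = 90000 / 217
= 414.7 ms


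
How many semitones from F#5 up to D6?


Reasoning:
Absolute semitone position = octave×12 + chromatic position
F#5: 5×12 + 6 = 66
D6: 6×12 + 2 = 74
Difference = 74 - 66 = 8
= 8 semitones


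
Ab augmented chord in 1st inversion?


Root position: Ab C E
1st inversion: move root up an octave
Bass note: C
Notes (bottom to top) = C E Ab


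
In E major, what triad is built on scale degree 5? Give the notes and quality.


E major scale: E F# G# A B C# D#
Diatonic triad on degree 5 stacks scale notes 5, 7, 2: B D# F#
B→D# = 4 semitones; B→F# = 7 semitones → major triad
= B D# F# (major)


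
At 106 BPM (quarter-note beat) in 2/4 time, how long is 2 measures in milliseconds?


Step by step:
Quarter-note beat duration = 60000 / 106 ms
Beats per measure (2/4) = 2
One measure = 2 × 60000 / 106 = 120000 / 106 ms
2 measures = 2 × 120000 / 106 = 240000 / 106
= 2264.2 ms


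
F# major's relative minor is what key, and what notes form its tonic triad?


The relative minor shares the major's key signature and starts on its 6th degree
6th degree = a major 6th above the tonic; a major 6th above F# is D#
→ relative minor of F# major is D# minor
Tonic triad of D# minor = root + minor 3rd + perfect 5th = D# F# A#
= D# minor; triad = D# F# A#


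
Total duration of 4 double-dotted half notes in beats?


Let's work it out.
Base half note = 2 beats
Dot 1 adds half the previous value: +1
Dot 2 adds half the previous value: +1/2
One double-dotted half = 2 + 1 + 1/2 = 7/2
4 of them = 4 × 7/2 = 14
= 14 beats


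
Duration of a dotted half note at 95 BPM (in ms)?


One quarter-note beat = 60000 / BPM = 60000 / 95 ms
Dotted half note = 3 × quarter note
Duration = 3 × 60000 / 95 = 180000 / 95
= 1894.7 ms


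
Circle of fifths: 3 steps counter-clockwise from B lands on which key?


Let's work it out.
Each counter-clockwise step moves down a perfect 5th (= up a perfect 4th)
From B: B → E → A → D
= D


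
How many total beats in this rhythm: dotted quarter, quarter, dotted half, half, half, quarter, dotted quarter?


Working:
Beat values:
  dotted quarter = 1.5 beats
  quarter = 1 beat
  dotted half = 3 beats
  half = 2 beats
  half = 2 beats
  quarter = 1 beat
  dotted quarter = 1.5 beats
Sum = 1.5 + 1 + 3 + 2 + 2 + 1 + 1.5
= 12 beats


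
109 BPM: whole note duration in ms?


One quarter-note beat = 60000 / BPM = 60000 / 109 ms
Whole note = 4 × quarter note
Duration = 4 × 60000 / 109 = 240000 / 109
= 2201.8 ms


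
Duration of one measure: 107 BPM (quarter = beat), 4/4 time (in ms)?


Quarter-note beat duration = 60000 / 107 ms
Beats per measure (4/4) = 4
One measure = 4 × 60000 / 107 = 240000 / 107 ms
= 2243.0 ms


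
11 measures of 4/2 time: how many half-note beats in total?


Reasoning:
Time signature 4/2: the bottom number 2 means the half note gets one count
The top number 4 means 4 half-note beats per measure
Total = 4 × 11 measures
= 44 half-note beats


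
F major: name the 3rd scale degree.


Major scale pattern: W-W-H-W-W-W-H (2-2-1-2-2-2-1 semitones)
Starting from F:
  F + 2 semitones → G
  G + 2 semitones → A
  A + 1 semitone → Bb
  Bb + 2 semitones → C
  C + 2 semitones → D
  D + 2 semitones → E
  E + 1 semitone → F
Scale: F G A Bb C D E
Degree 3 = A


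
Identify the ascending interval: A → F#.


Letter names: A → F spans 6 letter names → a 6th
Semitones: A → F# = 9 half-steps
A 6th of 9 semitones is a major 6th
= major 6th


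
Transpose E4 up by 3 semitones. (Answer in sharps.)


Working:
E4: chromatic position 4 in octave 4 → absolute = 4×12 + 4 = 52
Transpose up 3: 52 + 3 = 55
55 = 4×12 + 7 → G in octave 4
Result = G4


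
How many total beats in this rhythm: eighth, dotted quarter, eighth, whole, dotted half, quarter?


Beat values:
  eighth = 0.5 beats
  dotted quarter = 1.5 beats
  eighth = 0.5 beats
  whole = 4 beats
  dotted half = 3 beats
  quarter = 1 beat
Sum = 0.5 + 1.5 + 0.5 + 4 + 3 + 1
= 10.5 beats


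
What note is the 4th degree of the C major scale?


Major scale pattern: W-W-H-W-W-W-H (2-2-1-2-2-2-1 semitones)
Starting from C:
  C + 2 semitones → D
  D + 2 semitones → E
  E + 1 semitone → F
  F + 2 semitones → G
  G + 2 semitones → A
  A + 2 semitones → B
  B + 1 semitone → C
Scale: C D E F G A B
Degree 4 = F


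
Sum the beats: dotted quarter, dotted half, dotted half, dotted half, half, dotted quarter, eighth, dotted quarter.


Solution.
Beat values:
  dotted quarter = 1.5 beats
  dotted half = 3 beats
  dotted half = 3 beats
  dotted half = 3 beats
  half = 2 beats
  dotted quarter = 1.5 beats
  eighth = 0.5 beats
  dotted quarter = 1.5 beats
Sum = 1.5 + 3 + 3 + 3 + 2 + 1.5 + 0.5 + 1.5
= 16 beats


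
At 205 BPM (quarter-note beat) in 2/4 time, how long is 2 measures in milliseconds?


Solution.
Quarter-note beat duration = 60000 / 205 ms
Beats per measure (2/4) = 2
One measure = 2 × 60000 / 205 = 120000 / 205 ms
2 measures = 2 × 120000 / 205 = 240000 / 205
= 1170.7 ms


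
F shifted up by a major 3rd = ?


Solution.
major 3rd: 3 letter names, 4 semitones
Letter: F + 2 → A
Pitch: F + 4 semitones, spelled as an A → A
= A


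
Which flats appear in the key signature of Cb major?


Flat major keys: C(0), F(1), Bb(2), Eb(3), Ab(4), Db(5), Gb(6), Cb(7)
Cb major has 7 flats
Order of flats: Bb Eb Ab Db Gb Cb Fb → first 7: Bb, Eb, Ab, Db, Gb, Cb, Fb
= Bb, Eb, Ab, Db, Gb, Cb, Fb


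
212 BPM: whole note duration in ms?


Let's work it out.
One quarter-note beat = 60000 / BPM = 60000 / 212 ms
Whole note = 4 × quarter note
Duration = 4 × 60000 / 212 = 240000 / 212
= 1132.1 ms


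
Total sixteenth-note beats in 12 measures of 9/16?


Reasoning:
Time signature 9/16: the bottom number 16 means the sixteenth note gets one count
The top number 9 means 9 sixteenth-note beats per measure
Total = 9 × 12 measures
= 108 sixteenth-note beats


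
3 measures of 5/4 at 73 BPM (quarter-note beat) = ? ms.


Step by step:
Quarter-note beat duration = 60000 / 73 ms
Beats per measure (5/4) = 5
One measure = 5 × 60000 / 73 = 300000 / 73 ms
3 measures = 3 × 300000 / 73 = 900000 / 73
= 12328.8 ms


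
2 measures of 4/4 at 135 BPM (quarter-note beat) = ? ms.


Quarter-note beat duration = 60000 / 135 ms
Beats per measure (4/4) = 4
One measure = 4 × 60000 / 135 = 240000 / 135 ms
2 measures = 2 × 240000 / 135 = 480000 / 135
= 3555.6 ms


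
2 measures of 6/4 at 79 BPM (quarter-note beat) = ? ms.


Working:
Quarter-note beat duration = 60000 / 79 ms
Beats per measure (6/4) = 6
One measure = 6 × 60000 / 79 = 360000 / 79 ms
2 measures = 2 × 360000 / 79 = 720000 / 79
= 9113.9 ms


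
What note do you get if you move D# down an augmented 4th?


Let's work it out.
augmented 4th: 4 letter names, 6 semitones
Letter: D - 3 → A
Pitch: D# - 6 semitones, spelled as an A → A
= A


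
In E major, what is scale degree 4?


Major scale pattern: W-W-H-W-W-W-H (2-2-1-2-2-2-1 semitones)
Starting from E:
  E + 2 semitones → F#
  F# + 2 semitones → G#
  G# + 1 semitone → A
  A + 2 semitones → B
  B + 2 semitones → C#
  C# + 2 semitones → D#
  D# + 1 semitone → E
Scale: E F# G# A B C# D#
Degree 4 = A


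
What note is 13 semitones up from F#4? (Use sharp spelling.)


F#4: chromatic position 6 in octave 4 → absolute = 4×12 + 6 = 54
Transpose up 13: 54 + 13 = 67
67 = 5×12 + 7 → G in octave 5
Result = G5


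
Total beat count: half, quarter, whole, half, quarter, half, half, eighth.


Solution.
Beat values:
  half = 2 beats
  quarter = 1 beat
  whole = 4 beats
  half = 2 beats
  quarter = 1 beat
  half = 2 beats
  half = 2 beats
  eighth = 0.5 beats
Sum = 2 + 1 + 4 + 2 + 1 + 2 + 2 + 0.5
= 14.5 beats


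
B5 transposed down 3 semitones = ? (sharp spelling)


Step by step:
B5: chromatic position 11 in octave 5 → absolute = 5×12 + 11 = 71
Transpose down 3: 71 - 3 = 68
68 = 5×12 + 8 → G# in octave 5
Result = G#5


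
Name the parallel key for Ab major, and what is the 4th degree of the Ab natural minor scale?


Parallel keys share the same tonic but differ in mode
Ab major → parallel is Ab minor
Ab natural minor scale: Ab Bb Cb Db Eb Fb Gb
= Ab minor; 4th degree = Db


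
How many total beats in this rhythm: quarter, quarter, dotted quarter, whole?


Reasoning:
Beat values:
  quarter = 1 beat
  quarter = 1 beat
  dotted quarter = 1.5 beats
  whole = 4 beats
Sum = 1 + 1 + 1.5 + 4
= 7.5 beats


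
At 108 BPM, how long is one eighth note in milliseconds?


Reasoning:
One quarter-note beat = 60000 / BPM = 60000 / 108 ms
Eighth note = 1/2 × quarter note
Duration = 1/2 × 60000 / 108 = 30000 / 108
= 277.8 ms


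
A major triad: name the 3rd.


Solution.
Major triad = root + major 3rd (4 semitones) + perfect 5th (7 semitones)
A triad on A stacks thirds, so the chord tones use letter names A-C-E
Root: A
Major 3rd above A: C#
Perfect 5th above A: E
The 3rd = C#


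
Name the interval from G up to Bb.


Letter names: G → B spans 3 letter names → a 3rd
Semitones: G → Bb = 3 half-steps
A 3rd of 3 semitones is a minor 3rd
= minor 3rd


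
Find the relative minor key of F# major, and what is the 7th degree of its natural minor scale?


The relative minor shares the major's key signature and starts on its 6th degree
6th degree = a major 6th above the tonic; a major 6th above F# is D#
→ relative minor of F# major is D# minor
D# natural minor scale: D# E# F# G# A# B C#
= D# minor; 7th degree = C#


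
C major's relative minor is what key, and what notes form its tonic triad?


Step by step:
The relative minor shares the major's key signature and starts on its 6th degree
6th degree = a major 6th above the tonic; a major 6th above C is A
→ relative minor of C major is A minor
Tonic triad of A minor = root + minor 3rd + perfect 5th = A C E
= A minor; triad = A C E


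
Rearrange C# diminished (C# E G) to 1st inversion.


Step by step:
Root position: C# E G
1st inversion: move root up an octave
Bass note: E
Notes (bottom to top) = E G C#


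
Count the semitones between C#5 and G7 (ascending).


Reasoning:
Absolute semitone position = octave×12 + chromatic position
C#5: 5×12 + 1 = 61
G7: 7×12 + 7 = 91
Difference = 91 - 61 = 30
= 30 semitones


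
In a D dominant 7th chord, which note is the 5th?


Dominant 7th chord = root + major 3rd + perfect 5th + minor 7th
Seventh chords stack in thirds, so the letter names are D-F-A-C
Root: D
Major 3rd above D: F#
Perfect 5th above D: A
Minor 7th above D: C
The 5th = A


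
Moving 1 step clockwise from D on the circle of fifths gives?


Step by step:
Each clockwise step on the circle of fifths moves up a perfect 5th
From D: D → A
= A
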